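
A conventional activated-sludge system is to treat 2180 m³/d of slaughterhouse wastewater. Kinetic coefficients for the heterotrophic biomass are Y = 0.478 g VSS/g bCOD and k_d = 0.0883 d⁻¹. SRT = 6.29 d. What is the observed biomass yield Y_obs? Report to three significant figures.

Y_obs ≈ 0.307 g VSS/g bCOD

Correct the yield for decay: Y_obs = Y/(1 + k_d θ_c) = 0.478 / (1 + 0.0883 × 6.29) = 0.478 / 1.555 = 0.3073.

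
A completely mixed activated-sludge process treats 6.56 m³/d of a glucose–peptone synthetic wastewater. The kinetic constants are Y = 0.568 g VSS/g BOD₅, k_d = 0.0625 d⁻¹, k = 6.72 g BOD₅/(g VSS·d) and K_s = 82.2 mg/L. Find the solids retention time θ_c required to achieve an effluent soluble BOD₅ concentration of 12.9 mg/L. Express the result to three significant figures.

From 1/θ_c = Y·k·S/(K_s + S) − k_d: Y·k·S/(K_s+S) = 0.568 × 6.72 × 12.9 / (82.2 + 12.9) = 0.5178 d⁻¹.
1/θ_c = 0.5178 − 0.0625 = 0.4553 d⁻¹, so θ_c = 2.197 d.

θ_c ≈ 2.20 d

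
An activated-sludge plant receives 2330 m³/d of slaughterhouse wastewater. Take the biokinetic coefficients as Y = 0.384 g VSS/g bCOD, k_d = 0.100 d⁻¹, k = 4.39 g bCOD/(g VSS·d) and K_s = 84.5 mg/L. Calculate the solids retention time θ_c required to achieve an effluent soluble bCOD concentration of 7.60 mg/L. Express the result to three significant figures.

θ_c ≈ 25.6 d

From 1/θ_c = Y·k·S/(K_s + S) − k_d: Y·k·S/(K_s+S) = 0.384 × 4.39 × 7.60 / (84.5 + 7.60) = 0.1391 d⁻¹.
1/θ_c = 0.1391 − 0.100 = 0.03911 d⁻¹, so θ_c = 25.57 d.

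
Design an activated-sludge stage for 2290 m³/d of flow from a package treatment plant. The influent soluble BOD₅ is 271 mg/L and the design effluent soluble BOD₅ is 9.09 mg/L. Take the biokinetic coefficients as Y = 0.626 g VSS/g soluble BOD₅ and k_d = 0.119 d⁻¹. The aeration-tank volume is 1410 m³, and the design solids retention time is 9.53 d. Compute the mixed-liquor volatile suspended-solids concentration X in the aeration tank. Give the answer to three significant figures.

X ≈ 1190 mg/L

X = Y·Q·ΔS·θ_c / [V·(1 + k_d θ_c)] = 0.626 × 2290 × (271 − 9.09) × 9.53 / [1410 × (1 + 0.119 × 9.53)] = 1189 mg/L.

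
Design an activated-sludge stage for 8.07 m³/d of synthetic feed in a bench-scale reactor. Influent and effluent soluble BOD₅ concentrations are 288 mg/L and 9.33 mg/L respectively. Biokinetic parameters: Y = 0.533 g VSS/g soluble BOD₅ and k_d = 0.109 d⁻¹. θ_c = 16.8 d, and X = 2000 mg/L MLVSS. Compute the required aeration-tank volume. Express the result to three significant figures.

V ≈ 3.56 m³

Steady-state biomass mass balance: V·X·(1 + k_d·θ_c) = Y·Q·(S₀ − S)·θ_c, so V = 0.533 × 8.07 × (288 − 9.33) × 16.8 / [2000 × (1 + 0.109 × 16.8)] = 2.01×10^4 / 5662 = 3.556 m³.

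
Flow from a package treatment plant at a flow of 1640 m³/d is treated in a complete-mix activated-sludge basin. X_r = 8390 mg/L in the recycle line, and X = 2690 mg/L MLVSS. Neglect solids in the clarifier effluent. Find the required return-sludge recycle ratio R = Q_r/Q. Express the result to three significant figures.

Mass balance around the secondary clarifier (neglecting effluent solids): R = X / (X_r − X) = 2690 / (8390 − 2690) = 0.4719.

R ≈ 0.472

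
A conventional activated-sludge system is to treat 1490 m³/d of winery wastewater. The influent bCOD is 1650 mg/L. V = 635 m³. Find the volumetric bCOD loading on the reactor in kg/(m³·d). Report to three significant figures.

L_v = Q S₀ / V = 1490 × 1650 × 10⁻³ / 635.0 = 3.872 kg/(m³·d).

L_v ≈ 3.87 kg bCOD/(m³·d)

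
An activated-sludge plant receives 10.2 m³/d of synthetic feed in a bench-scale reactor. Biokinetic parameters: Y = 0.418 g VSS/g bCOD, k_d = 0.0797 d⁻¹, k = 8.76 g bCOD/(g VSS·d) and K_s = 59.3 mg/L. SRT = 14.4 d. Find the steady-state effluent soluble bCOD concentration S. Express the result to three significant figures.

From the Monod/SRT balance for a CMAS, S = K_s·(1+k_d θ_c)/[θ_c·(Y k − k_d) − 1] = 59.3 × (1 + 0.0797 × 14.4) / [14.4 × (0.418 × 8.76 − 0.0797) − 1] = 127.4 / 50.58 = 2.518 mg/L.

S ≈ 2.52 mg/L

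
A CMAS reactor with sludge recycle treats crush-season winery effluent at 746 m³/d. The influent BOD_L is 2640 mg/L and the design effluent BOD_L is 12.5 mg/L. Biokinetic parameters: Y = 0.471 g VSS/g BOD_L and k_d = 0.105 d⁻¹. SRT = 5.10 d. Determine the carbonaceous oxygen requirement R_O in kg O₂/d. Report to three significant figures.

R_O ≈ 1110 kg O₂/d

The observed yield is Y_obs = Y/(1 + k_d·θ_c) = 0.471 / (1 + 0.105 × 5.10) = 0.471 / 1.535 = 0.3067 g VSS per g BOD_L removed.
Substrate removed = Q·(S₀ − S) = 746 m³/d × (2640 − 12.5) g/m³ = 1.96×10^6 g/d = 1960 kg/d.
Biomass synthesised: P_X = Y_obs × 1960 = 601.2 kg VSS/d.
Carbonaceous O₂ demand = substrate oxidised − cell-mass equivalent = 1960 − 1.42 × 601.2 = 1106 kg O₂/d.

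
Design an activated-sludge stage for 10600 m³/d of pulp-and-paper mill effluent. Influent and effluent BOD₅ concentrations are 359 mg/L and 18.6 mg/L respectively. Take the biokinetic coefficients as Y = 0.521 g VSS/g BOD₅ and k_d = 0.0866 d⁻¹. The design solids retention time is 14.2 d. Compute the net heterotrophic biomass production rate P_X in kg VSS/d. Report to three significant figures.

The observed yield is Y_obs = Y/(1 + k_d·θ_c) = 0.521 / (1 + 0.0866 × 14.2) = 0.521 / 2.230 = 0.2337 g VSS per g BOD₅ removed.
Q·(S₀ − S) = 10600 × (359 − 18.6) × 10⁻³ = 3608 kg/d removed.
Net biomass production P_X = Y_obs × Q·(S₀ − S) = 0.2337 × 3608 = 843.1 kg VSS/d.

P_X ≈ 843 kg VSS/d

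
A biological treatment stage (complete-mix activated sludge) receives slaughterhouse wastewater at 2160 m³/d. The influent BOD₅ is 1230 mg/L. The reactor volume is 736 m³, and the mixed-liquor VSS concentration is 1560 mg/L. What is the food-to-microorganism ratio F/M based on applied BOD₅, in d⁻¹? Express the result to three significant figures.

F/M = Q·S₀ / (V·X) = 2160 × 1230 / (736.0 × 1560) = 2.314 g BOD₅·(g VSS·d)⁻¹.

F/M ≈ 2.31 d⁻¹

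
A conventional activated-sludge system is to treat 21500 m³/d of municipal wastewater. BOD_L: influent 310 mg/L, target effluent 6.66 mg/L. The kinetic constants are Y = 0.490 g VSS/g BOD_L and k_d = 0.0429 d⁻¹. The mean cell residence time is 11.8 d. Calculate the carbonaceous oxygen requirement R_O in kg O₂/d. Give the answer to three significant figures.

R_O ≈ 3510 kg O₂/d

Correct the yield for decay: Y_obs = Y/(1 + k_d θ_c) = 0.490 / (1 + 0.0429 × 11.8) = 0.490 / 1.506 = 0.3253.
Substrate removed = Q·(S₀ − S) = 21500 m³/d × (310 − 6.66) g/m³ = 6.52×10^6 g/d = 6522 kg/d.
Biomass synthesised: P_X = Y_obs × 6522 = 2122 kg VSS/d.
R_O = Q·ΔS − 1.42 P_X = 6522 − 3013 = 3509 kg O₂/d.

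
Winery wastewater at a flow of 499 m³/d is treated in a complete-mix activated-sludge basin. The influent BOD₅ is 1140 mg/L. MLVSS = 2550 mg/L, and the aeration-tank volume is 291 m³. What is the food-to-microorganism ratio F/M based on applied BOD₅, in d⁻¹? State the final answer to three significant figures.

F/M = applied load / biomass = Q·S₀/(V·X) = 499 × 1140 / (291.0 × 2550) = 0.7666 d⁻¹.

F/M ≈ 0.767 d⁻¹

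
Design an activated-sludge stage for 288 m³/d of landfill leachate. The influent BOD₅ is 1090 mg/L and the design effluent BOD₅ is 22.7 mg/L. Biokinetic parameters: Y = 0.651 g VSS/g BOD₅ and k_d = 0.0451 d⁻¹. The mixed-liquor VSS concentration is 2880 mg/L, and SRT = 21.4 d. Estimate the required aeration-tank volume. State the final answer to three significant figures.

From the SRT design equation V = Y Q (S₀−S) θ_c / [X (1 + k_d θ_c)] = 0.651 × 288 × (1090 − 22.7) × 21.4 / [2880 × (1 + 0.0451 × 21.4)] = 4.28×10^6 / 5660 = 756.6 m³.

V ≈ 757 m³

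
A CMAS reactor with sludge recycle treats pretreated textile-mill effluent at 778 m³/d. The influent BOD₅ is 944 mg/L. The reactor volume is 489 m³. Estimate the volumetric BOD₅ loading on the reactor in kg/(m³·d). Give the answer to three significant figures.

L_v ≈ 1.50 kg BOD₅/(m³·d)

Applied BOD₅ load per unit volume = Q·S₀/V = (778 × 944/1000)/489.0 = 1.502 kg BOD₅·m⁻³·d⁻¹.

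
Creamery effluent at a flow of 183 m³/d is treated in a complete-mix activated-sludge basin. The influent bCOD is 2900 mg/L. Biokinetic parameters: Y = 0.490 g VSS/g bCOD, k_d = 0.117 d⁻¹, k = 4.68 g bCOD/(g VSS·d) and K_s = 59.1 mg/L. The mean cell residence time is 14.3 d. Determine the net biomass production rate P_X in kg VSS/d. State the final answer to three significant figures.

P_X ≈ 97.1 kg VSS/d

For a completely mixed reactor with recycle the Lawrence–McCarty relation gives S = K_s·(1 + k_d·θ_c) / [θ_c·(Y·k − k_d) − 1] = 59.1 × (1 + 0.117 × 14.3) / [14.3 × (0.490 × 4.68 − 0.117) − 1] = 158.0 / 30.12 = 5.245 mg/L.
Observed yield with endogenous decay: Y_obs = Y / (1 + k_d·θ_c) = 0.490 / (1 + 0.117 × 14.3) = 0.490 / 2.673 = 0.1833 g VSS/g bCOD.
Mass of bCOD removed per day: Q(S₀ − S) = 183 × 2895 g/m³ = 529.7 kg/d.
P_X = Y_obs · Q(S₀ − S) = 0.1833 × 529.7 = 97.11 kg VSS/d.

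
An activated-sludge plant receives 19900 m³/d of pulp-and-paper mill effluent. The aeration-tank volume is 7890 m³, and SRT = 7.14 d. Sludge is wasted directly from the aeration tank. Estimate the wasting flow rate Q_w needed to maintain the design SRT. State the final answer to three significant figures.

Wasting from the aeration tank: Q_w = V / θ_c = 7890 / 7.14 = 1105 m³/d.

Q_w ≈ 1110 m³/d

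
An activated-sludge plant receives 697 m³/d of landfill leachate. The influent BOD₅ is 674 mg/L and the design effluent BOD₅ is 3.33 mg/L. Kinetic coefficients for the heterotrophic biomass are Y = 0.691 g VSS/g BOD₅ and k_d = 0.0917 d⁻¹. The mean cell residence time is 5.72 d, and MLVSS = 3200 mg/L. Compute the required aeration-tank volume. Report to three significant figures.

From the SRT design equation V = Y Q (S₀−S) θ_c / [X (1 + k_d θ_c)] = 0.691 × 697 × (674 − 3.33) × 5.72 / [3200 × (1 + 0.0917 × 5.72)] = 1.85×10^6 / 4878 = 378.7 m³.

V ≈ 379 m³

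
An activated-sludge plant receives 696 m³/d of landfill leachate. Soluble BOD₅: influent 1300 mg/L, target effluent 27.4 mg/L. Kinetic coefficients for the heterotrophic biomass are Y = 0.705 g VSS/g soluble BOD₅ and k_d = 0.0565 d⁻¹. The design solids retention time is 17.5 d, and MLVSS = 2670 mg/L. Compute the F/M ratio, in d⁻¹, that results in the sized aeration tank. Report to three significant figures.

F/M ≈ 0.165 d⁻¹

Rearranging the biomass balance for a CMAS with decay, V = Y·Q·ΔS·θ_c / [X·(1+k_d θ_c)] = 0.705 × 696 × (1300 − 27.4) × 17.5 / [2670 × (1 + 0.0565 × 17.5)] = 1.09×10^7 / 5310 = 2058 m³.
F/M = Q·S₀ / (V·X) = 696 × 1300 / (2058 × 2670) = 0.1647 g soluble BOD₅·(g VSS·d)⁻¹.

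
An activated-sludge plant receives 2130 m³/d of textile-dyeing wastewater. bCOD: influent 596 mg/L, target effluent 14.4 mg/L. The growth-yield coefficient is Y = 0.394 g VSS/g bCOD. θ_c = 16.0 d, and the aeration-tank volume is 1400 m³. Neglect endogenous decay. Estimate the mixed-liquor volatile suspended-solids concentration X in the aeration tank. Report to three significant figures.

X ≈ 5580 mg/L

Without decay, X = Y Q (S₀−S) θ_c / V = 0.394 × 2130 × (596 − 14.4) × 16.0 / 1400 = 5578 mg/L.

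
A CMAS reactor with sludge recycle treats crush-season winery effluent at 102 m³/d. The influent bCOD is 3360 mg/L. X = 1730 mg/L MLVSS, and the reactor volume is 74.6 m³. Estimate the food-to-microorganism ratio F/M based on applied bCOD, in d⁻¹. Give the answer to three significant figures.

F/M ≈ 2.66 d⁻¹

F/M = applied load / biomass = Q·S₀/(V·X) = 102 × 3360 / (74.60 × 1730) = 2.656 d⁻¹.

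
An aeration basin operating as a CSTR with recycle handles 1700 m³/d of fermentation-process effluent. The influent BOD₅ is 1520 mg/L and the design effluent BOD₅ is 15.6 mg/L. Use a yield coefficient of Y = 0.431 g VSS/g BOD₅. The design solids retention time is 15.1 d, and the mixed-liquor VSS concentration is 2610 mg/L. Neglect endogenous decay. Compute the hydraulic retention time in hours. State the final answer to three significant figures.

τ ≈ 90.0 h

V·X = Y·Q·ΔS·θ_c gives V = 0.431 × 1700 × (1520 − 15.6) × 15.1 / 2610 = 6377 m³.
HRT = V/Q = 6377 m³ / 1700 m³·d⁻¹ = 3.751 d × 24 = 90.03 h.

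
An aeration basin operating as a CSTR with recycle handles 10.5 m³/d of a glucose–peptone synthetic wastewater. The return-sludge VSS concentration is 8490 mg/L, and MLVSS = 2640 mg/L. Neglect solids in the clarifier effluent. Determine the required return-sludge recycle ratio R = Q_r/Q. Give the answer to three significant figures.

R ≈ 0.451

Mass balance around the secondary clarifier (neglecting effluent solids): R = X / (X_r − X) = 2640 / (8490 − 2640) = 0.4513.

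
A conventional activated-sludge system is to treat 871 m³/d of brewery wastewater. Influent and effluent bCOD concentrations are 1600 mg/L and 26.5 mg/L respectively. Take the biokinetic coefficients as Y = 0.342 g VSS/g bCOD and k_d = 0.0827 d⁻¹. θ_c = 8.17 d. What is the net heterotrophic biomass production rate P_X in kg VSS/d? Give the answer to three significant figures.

P_X ≈ 280 kg VSS/d

Observed yield with endogenous decay: Y_obs = Y / (1 + k_d·θ_c) = 0.342 / (1 + 0.0827 × 8.17) = 0.342 / 1.676 = 0.2041 g VSS/g bCOD.
Q·(S₀ − S) = 871 × (1600 − 26.5) × 10⁻³ = 1371 kg/d removed.
Biomass produced: P_X = Y_obs·Q·ΔS = 0.2041 × 1371 ≈ 279.7 kg VSS/d.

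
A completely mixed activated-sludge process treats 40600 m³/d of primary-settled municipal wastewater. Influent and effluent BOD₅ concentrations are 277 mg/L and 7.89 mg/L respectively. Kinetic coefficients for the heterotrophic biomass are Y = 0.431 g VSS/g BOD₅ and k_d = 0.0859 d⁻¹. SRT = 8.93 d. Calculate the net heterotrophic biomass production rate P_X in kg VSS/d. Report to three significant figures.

P_X ≈ 2660 kg VSS/d

Correct the yield for decay: Y_obs = Y/(1 + k_d θ_c) = 0.431 / (1 + 0.0859 × 8.93) = 0.431 / 1.767 = 0.2439.
Mass of BOD₅ removed per day: Q(S₀ − S) = 40600 × 269.1 g/m³ = 10926 kg/d.
P_X = Y_obs · Q(S₀ − S) = 0.2439 × 10926 = 2665 kg VSS/d.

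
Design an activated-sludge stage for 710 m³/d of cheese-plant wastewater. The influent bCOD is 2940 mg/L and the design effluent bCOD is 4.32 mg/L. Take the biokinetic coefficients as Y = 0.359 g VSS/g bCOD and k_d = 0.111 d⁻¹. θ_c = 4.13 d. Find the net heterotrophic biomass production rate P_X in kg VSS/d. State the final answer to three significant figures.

Y_obs = Y / (1 + k_d θ_c) = 0.359 / (1 + 0.111 × 4.13) = 0.359 / 1.458 = 0.2462.
ΔS = 2940 − 4.32 = 2936 mg/L, so the substrate removal rate is 710 × 2936/1000 = 2084 kg bCOD/d.
So the net sludge growth is P_X = 0.2462 × 2084 = 513.1 kg VSS/d.

P_X ≈ 513 kg VSS/d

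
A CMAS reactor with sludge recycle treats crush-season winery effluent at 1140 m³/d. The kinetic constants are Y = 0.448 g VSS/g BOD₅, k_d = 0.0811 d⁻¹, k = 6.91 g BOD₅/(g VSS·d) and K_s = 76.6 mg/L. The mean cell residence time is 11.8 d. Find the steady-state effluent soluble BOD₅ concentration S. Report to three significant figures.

For a completely mixed reactor with recycle the Lawrence–McCarty relation gives S = K_s·(1 + k_d·θ_c) / [θ_c·(Y·k − k_d) − 1] = 76.6 × (1 + 0.0811 × 11.8) / [11.8 × (0.448 × 6.91 − 0.0811) − 1] = 149.9 / 34.57 = 4.336 mg/L.

S ≈ 4.34 mg/L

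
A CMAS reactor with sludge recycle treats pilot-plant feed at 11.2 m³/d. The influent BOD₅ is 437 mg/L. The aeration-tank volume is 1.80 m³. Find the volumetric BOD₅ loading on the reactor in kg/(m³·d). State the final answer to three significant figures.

L_v ≈ 2.72 kg BOD₅/(m³·d)

L_v = Q S₀ / V = 11.2 × 437 × 10⁻³ / 1.800 = 2.719 kg/(m³·d).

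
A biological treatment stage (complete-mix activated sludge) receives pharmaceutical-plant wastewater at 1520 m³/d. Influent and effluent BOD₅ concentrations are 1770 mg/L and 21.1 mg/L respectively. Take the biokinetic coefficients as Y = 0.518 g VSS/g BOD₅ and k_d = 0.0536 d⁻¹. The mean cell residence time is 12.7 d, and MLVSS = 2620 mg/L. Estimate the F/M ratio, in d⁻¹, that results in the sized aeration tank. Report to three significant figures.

F/M ≈ 0.259 d⁻¹

Rearranging the biomass balance for a CMAS with decay, V = Y·Q·ΔS·θ_c / [X·(1+k_d θ_c)] = 0.518 × 1520 × (1770 − 21.1) × 12.7 / [2620 × (1 + 0.0536 × 12.7)] = 1.75×10^7 / 4403 = 3971 m³.
Food-to-microorganism ratio F/M = Q S₀ / (V X) = 1520 × 1770 / (3971 × 2620) = 0.2586 d⁻¹.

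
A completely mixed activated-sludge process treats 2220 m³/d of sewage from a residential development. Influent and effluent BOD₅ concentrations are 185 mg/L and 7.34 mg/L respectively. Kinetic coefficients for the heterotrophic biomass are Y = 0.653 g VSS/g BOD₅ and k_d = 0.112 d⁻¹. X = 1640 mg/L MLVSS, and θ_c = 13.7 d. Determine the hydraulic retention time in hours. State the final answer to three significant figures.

From the SRT design equation V = Y Q (S₀−S) θ_c / [X (1 + k_d θ_c)] = 0.653 × 2220 × (185 − 7.34) × 13.7 / [1640 × (1 + 0.112 × 13.7)] = 3.53×10^6 / 4156 = 848.9 m³.
HRT = V/Q = 848.9 m³ / 2220 m³·d⁻¹ = 0.3824 d × 24 = 9.177 h.

τ ≈ 9.18 h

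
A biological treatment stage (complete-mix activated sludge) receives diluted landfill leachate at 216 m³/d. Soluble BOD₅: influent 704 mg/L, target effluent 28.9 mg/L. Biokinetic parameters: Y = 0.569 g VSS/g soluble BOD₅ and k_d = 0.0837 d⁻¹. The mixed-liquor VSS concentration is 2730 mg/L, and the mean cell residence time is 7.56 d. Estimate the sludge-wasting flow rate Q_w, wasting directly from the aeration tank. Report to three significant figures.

From the SRT design equation V = Y Q (S₀−S) θ_c / [X (1 + k_d θ_c)] = 0.569 × 216 × (704 − 28.9) × 7.56 / [2730 × (1 + 0.0837 × 7.56)] = 6.27×10^5 / 4457 = 140.7 m³.
Wasting from the aeration tank: Q_w = V / θ_c = 140.7 / 7.56 = 18.61 m³/d.

Q_w ≈ 18.6 m³/d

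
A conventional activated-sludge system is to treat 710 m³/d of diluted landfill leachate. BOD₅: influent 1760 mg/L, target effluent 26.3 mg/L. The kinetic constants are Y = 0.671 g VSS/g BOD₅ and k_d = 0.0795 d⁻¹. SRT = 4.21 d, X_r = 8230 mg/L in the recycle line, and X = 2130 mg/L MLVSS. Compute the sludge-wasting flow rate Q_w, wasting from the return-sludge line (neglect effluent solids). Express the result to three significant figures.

From the SRT design equation V = Y Q (S₀−S) θ_c / [X (1 + k_d θ_c)] = 0.671 × 710 × (1760 − 26.3) × 4.21 / [2130 × (1 + 0.0795 × 4.21)] = 3.48×10^6 / 2843 = 1223 m³.
Q_w = (V·X)/(θ_c X_r) = 1223 × 2130 / (4.21 × 8230) = 75.19 m³/d.

Q_w ≈ 75.2 m³/d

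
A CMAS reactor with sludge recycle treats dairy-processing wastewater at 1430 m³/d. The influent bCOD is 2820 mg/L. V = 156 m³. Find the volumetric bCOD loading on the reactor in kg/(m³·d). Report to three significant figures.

Applied bCOD load per unit volume = Q·S₀/V = (1430 × 2820/1000)/156.0 = 25.85 kg bCOD·m⁻³·d⁻¹.

L_v ≈ 25.9 kg bCOD/(m³·d)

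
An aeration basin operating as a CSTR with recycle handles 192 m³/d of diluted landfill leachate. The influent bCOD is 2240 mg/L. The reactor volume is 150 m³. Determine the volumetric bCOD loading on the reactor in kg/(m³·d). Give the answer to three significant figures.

Volumetric loading L_v = Q·S₀ / V = 192 × 2240 g/m³ / 150.0 m³ = 2867 g/(m³·d) = 2.867 kg bCOD/(m³·d).

L_v ≈ 2.87 kg bCOD/(m³·d)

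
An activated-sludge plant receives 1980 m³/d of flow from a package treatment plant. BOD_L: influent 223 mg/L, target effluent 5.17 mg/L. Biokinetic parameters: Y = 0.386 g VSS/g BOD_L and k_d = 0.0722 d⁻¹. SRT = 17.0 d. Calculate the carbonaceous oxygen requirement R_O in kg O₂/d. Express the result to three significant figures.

Correct the yield for decay: Y_obs = Y/(1 + k_d θ_c) = 0.386 / (1 + 0.0722 × 17.0) = 0.386 / 2.227 = 0.1733.
Mass of BOD_L removed per day: Q(S₀ − S) = 1980 × 217.8 g/m³ = 431.3 kg/d.
Biomass synthesised: P_X = Y_obs × 431.3 = 74.74 kg VSS/d.
R_O = Q·ΔS − 1.42 P_X = 431.3 − 106.1 = 325.2 kg O₂/d.

R_O ≈ 325 kg O₂/d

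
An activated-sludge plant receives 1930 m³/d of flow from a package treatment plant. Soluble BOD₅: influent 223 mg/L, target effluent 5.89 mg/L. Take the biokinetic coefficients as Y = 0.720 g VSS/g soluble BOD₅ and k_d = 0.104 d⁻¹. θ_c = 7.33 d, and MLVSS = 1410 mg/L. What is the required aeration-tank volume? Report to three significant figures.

V ≈ 890 m³

Rearranging the biomass balance for a CMAS with decay, V = Y·Q·ΔS·θ_c / [X·(1+k_d θ_c)] = 0.720 × 1930 × (223 − 5.89) × 7.33 / [1410 × (1 + 0.104 × 7.33)] = 2.21×10^6 / 2485 = 890.0 m³.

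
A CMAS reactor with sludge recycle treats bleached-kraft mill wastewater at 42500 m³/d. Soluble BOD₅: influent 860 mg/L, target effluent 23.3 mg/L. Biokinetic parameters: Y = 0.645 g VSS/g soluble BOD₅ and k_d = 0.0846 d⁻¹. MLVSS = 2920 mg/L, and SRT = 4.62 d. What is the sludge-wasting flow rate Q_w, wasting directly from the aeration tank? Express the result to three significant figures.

Q_w ≈ 5650 m³/d

Steady-state biomass mass balance: V·X·(1 + k_d·θ_c) = Y·Q·(S₀ − S)·θ_c, so V = 0.645 × 42500 × (860 − 23.3) × 4.62 / [2920 × (1 + 0.0846 × 4.62)] = 1.06×10^8 / 4061 = 26091 m³.
With mixed-liquor wasting, θ_c = V/Q_w, so Q_w = V/θ_c = 26091/4.62 = 5647 m³/d.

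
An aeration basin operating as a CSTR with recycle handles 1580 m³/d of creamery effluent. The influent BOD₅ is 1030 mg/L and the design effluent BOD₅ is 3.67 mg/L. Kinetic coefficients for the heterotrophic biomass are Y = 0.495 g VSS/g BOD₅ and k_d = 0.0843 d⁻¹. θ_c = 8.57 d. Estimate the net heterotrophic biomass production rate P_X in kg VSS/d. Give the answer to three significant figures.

P_X ≈ 466 kg VSS/d

Observed yield with endogenous decay: Y_obs = Y / (1 + k_d·θ_c) = 0.495 / (1 + 0.0843 × 8.57) = 0.495 / 1.722 = 0.2874 g VSS/g BOD₅.
Mass of BOD₅ removed per day: Q(S₀ − S) = 1580 × 1026 g/m³ = 1622 kg/d.
So the net sludge growth is P_X = 0.2874 × 1622 = 466.0 kg VSS/d.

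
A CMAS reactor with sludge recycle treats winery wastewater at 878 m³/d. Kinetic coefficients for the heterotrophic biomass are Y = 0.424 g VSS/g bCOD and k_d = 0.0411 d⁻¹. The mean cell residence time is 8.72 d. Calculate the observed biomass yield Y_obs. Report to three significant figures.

Observed yield with endogenous decay: Y_obs = Y / (1 + k_d·θ_c) = 0.424 / (1 + 0.0411 × 8.72) = 0.424 / 1.358 = 0.3121 g VSS/g bCOD.

Y_obs ≈ 0.312 g VSS/g bCOD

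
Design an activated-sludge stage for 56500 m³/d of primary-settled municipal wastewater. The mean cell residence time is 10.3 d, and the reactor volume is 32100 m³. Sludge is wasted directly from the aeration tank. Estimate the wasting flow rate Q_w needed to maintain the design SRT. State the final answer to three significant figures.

Q_w ≈ 3120 m³/d

For wasting at MLVSS concentration, Q_w = V/θ_c = 32100/10.3 = 3117 m³/d.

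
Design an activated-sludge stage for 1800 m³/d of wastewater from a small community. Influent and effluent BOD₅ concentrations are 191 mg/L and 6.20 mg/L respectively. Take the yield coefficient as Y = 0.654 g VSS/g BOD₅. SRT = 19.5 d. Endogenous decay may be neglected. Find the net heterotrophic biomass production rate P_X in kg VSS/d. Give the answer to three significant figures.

No decay correction is needed, so Y_obs = Y = 0.654.
Q·(S₀ − S) = 1800 × (191 − 6.20) × 10⁻³ = 332.6 kg/d removed.
So the net sludge growth is P_X = 0.6540 × 332.6 = 217.5 kg VSS/d.

P_X ≈ 218 kg VSS/d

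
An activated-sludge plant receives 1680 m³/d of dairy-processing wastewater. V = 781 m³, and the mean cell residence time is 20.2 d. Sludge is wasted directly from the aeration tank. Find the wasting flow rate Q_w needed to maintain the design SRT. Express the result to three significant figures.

Wasting from the aeration tank: Q_w = V / θ_c = 781.0 / 20.2 = 38.66 m³/d.

Q_w ≈ 38.7 m³/d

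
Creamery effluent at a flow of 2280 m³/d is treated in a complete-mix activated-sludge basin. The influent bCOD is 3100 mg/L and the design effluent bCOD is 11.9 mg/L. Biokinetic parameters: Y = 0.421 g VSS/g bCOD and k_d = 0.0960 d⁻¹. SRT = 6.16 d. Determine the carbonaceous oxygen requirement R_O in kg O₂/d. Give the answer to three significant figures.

R_O ≈ 4400 kg O₂/d

The observed yield is Y_obs = Y/(1 + k_d·θ_c) = 0.421 / (1 + 0.0960 × 6.16) = 0.421 / 1.591 = 0.2646 g VSS per g bCOD removed.
ΔS = 3100 − 11.9 = 3088 mg/L, so the substrate removal rate is 2280 × 3088/1000 = 7041 kg bCOD/d.
Biomass synthesised: P_X = Y_obs × 7041 = 1863 kg VSS/d.
R_O = Q·ΔS − 1.42 P_X = 7041 − 2645 = 4396 kg O₂/d.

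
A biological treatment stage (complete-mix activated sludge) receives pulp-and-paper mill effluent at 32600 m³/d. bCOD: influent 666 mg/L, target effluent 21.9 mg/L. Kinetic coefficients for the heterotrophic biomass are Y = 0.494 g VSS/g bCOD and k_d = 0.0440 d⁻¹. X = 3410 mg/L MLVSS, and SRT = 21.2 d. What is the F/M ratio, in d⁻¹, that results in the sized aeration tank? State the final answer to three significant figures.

Steady-state biomass mass balance: V·X·(1 + k_d·θ_c) = Y·Q·(S₀ − S)·θ_c, so V = 0.494 × 32600 × (666 − 21.9) × 21.2 / [3410 × (1 + 0.0440 × 21.2)] = 2.2×10^8 / 6591 = 33365 m³.
Food-to-microorganism ratio F/M = Q S₀ / (V X) = 32600 × 666 / (33365 × 3410) = 0.1908 d⁻¹.

F/M ≈ 0.191 d⁻¹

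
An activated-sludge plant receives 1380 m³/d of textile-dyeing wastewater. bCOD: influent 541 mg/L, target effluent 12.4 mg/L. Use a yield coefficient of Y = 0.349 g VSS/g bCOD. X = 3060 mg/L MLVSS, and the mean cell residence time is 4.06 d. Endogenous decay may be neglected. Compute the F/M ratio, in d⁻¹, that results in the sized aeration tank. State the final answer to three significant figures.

F/M ≈ 0.722 d⁻¹

With k_d = 0 the design equation reduces to V = Y Q (S₀−S) θ_c / X = 0.349 × 1380 × (541 − 12.4) × 4.06 / 3060 = 337.8 m³.
F/M = applied load / biomass = Q·S₀/(V·X) = 1380 × 541 / (337.8 × 3060) = 0.7223 d⁻¹.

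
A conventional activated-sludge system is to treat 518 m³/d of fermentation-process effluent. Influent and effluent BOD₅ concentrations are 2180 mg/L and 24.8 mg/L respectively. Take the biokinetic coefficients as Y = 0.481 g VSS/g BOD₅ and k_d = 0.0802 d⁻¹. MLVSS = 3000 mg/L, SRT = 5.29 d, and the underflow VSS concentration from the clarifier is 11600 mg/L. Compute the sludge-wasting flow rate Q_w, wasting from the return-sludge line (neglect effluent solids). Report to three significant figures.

From the SRT design equation V = Y Q (S₀−S) θ_c / [X (1 + k_d θ_c)] = 0.481 × 518 × (2180 − 24.8) × 5.29 / [3000 × (1 + 0.0802 × 5.29)] = 2.84×10^6 / 4273 = 664.8 m³.
θ_c = V·X/(Q_w·X_r) when wasting from the recycle, so Q_w = V·X/(θ_c·X_r) = 664.8 × 3000 / (5.29 × 11600) = 32.50 m³/d.

Q_w ≈ 32.5 m³/d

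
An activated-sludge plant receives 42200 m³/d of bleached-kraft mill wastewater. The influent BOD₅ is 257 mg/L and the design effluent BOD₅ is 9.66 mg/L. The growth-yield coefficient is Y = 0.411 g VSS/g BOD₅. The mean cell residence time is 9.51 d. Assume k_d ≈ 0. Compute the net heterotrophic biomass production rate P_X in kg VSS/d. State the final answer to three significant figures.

P_X ≈ 4290 kg VSS/d

With endogenous decay neglected, the observed yield equals the true yield: Y_obs = Y = 0.411 g VSS/g BOD₅.
ΔS = 257 − 9.66 = 247.3 mg/L, so the substrate removal rate is 42200 × 247.3/1000 = 10438 kg BOD₅/d.
P_X = Y_obs · Q(S₀ − S) = 0.4110 × 10438 = 4290 kg VSS/d.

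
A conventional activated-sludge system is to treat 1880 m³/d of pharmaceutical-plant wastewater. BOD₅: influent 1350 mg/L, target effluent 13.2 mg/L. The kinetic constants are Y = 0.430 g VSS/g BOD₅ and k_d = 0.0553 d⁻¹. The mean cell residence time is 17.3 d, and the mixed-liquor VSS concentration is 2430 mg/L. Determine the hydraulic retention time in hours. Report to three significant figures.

τ ≈ 50.2 h

Rearranging the biomass balance for a CMAS with decay, V = Y·Q·ΔS·θ_c / [X·(1+k_d θ_c)] = 0.430 × 1880 × (1350 − 13.2) × 17.3 / [2430 × (1 + 0.0553 × 17.3)] = 1.87×10^7 / 4755 = 3932 m³.
HRT = V/Q = 3932 m³ / 1880 m³·d⁻¹ = 2.091 d × 24 = 50.20 h.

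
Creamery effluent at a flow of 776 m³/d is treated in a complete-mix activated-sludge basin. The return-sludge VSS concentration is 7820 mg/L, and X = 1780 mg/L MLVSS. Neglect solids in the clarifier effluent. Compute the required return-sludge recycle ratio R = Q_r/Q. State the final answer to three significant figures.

R ≈ 0.295

Solids balance on the clarifier gives (1+R)X = R·X_r, so R = X/(X_r − X) = 1780 / (7820 − 1780) = 0.2947.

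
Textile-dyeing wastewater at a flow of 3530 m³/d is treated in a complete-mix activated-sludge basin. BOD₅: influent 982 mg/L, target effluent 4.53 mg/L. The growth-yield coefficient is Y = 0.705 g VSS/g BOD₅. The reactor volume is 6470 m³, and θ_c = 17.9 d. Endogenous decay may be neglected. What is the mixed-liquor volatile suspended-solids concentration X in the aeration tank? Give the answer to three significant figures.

X ≈ 6730 mg/L

From V·X = Y·Q·(S₀ − S)·θ_c (decay neglected): X = 0.705 × 3530 × (982 − 4.53) × 17.9 / 6470 = 6730 mg/L.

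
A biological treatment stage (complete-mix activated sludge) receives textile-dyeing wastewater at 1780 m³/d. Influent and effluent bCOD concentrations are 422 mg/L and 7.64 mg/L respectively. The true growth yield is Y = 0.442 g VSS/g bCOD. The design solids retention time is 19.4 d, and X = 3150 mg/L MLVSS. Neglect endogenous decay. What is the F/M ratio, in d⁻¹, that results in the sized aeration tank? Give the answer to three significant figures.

F/M ≈ 0.119 d⁻¹

With k_d = 0 the design equation reduces to V = Y Q (S₀−S) θ_c / X = 0.442 × 1780 × (422 − 7.64) × 19.4 / 3150 = 2008 m³.
F/M = Q·S₀ / (V·X) = 1780 × 422 / (2008 × 3150) = 0.1188 g bCOD·(g VSS·d)⁻¹.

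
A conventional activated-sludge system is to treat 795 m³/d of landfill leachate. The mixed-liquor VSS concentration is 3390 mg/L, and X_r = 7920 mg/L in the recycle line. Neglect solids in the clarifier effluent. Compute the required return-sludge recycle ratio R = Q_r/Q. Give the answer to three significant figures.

R ≈ 0.748

Solids balance on the clarifier gives (1+R)X = R·X_r, so R = X/(X_r − X) = 3390 / (7920 − 3390) = 0.7483.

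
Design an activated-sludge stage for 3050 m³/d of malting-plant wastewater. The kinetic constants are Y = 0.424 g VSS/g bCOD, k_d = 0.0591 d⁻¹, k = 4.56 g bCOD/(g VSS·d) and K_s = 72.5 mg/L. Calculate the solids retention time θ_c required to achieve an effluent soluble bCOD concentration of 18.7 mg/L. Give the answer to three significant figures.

θ_c ≈ 2.96 d

From 1/θ_c = Y·k·S/(K_s + S) − k_d: Y·k·S/(K_s+S) = 0.424 × 4.56 × 18.7 / (72.5 + 18.7) = 0.3964 d⁻¹.
θ_c = 1/(μ − k_d) = 1/(0.3964 − 0.0591) = 1/0.3373 = 2.964 d.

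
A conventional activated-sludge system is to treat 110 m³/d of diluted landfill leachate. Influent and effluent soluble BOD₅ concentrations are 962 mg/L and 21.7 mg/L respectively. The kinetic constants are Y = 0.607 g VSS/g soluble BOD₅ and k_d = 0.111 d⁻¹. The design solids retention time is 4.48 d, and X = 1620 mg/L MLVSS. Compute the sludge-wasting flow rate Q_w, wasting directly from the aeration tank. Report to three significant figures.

From the SRT design equation V = Y Q (S₀−S) θ_c / [X (1 + k_d θ_c)] = 0.607 × 110 × (962 − 21.7) × 4.48 / [1620 × (1 + 0.111 × 4.48)] = 2.81×10^5 / 2426 = 116.0 m³.
For wasting at MLVSS concentration, Q_w = V/θ_c = 116.0/4.48 = 25.88 m³/d.

Q_w ≈ 25.9 m³/d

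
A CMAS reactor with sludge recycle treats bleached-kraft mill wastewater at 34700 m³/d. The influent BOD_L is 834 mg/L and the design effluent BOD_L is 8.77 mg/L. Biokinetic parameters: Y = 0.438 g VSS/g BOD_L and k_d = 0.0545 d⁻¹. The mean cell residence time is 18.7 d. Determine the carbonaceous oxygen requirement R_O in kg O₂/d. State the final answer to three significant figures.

The observed yield is Y_obs = Y/(1 + k_d·θ_c) = 0.438 / (1 + 0.0545 × 18.7) = 0.438 / 2.019 = 0.2169 g VSS per g BOD_L removed.
ΔS = 834 − 8.77 = 825.2 mg/L, so the substrate removal rate is 34700 × 825.2/1000 = 28635 kg BOD_L/d.
Net sludge production P_X = 0.2169 × 28635 = 6212 kg VSS/d.
R_O = Q·ΔS − 1.42 P_X = 28635 − 8821 = 19815 kg O₂/d.

R_O ≈ 19800 kg O₂/d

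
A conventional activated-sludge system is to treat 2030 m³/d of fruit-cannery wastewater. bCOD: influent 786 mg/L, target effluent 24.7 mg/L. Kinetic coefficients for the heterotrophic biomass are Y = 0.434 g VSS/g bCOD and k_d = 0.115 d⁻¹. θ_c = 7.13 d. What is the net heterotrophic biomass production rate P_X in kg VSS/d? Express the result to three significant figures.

P_X ≈ 369 kg VSS/d

Correct the yield for decay: Y_obs = Y/(1 + k_d θ_c) = 0.434 / (1 + 0.115 × 7.13) = 0.434 / 1.820 = 0.2385.
Mass of bCOD removed per day: Q(S₀ − S) = 2030 × 761.3 g/m³ = 1545 kg/d.
P_X = Y_obs · Q(S₀ − S) = 0.2385 × 1545 = 368.5 kg VSS/d.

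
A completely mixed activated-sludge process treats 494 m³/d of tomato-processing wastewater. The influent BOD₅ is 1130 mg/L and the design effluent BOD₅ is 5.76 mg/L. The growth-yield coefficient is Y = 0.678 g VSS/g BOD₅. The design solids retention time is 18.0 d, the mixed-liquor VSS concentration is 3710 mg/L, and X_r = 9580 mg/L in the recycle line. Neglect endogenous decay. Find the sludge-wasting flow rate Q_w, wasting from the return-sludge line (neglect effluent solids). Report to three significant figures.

Q_w ≈ 39.3 m³/d

Biomass mass balance (decay neglected): V·X = Y·Q·(S₀ − S)·θ_c, so V = 0.678 × 494 × (1130 − 5.76) × 18.0 / 3710 = 1827 m³.
θ_c = V·X/(Q_w·X_r) when wasting from the recycle, so Q_w = V·X/(θ_c·X_r) = 1827 × 3710 / (18.0 × 9580) = 39.31 m³/d.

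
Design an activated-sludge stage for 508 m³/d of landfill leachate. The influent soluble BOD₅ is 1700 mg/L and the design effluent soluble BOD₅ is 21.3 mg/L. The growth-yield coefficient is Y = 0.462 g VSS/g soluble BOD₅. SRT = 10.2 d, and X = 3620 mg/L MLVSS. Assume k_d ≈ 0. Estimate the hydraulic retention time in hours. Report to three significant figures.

τ ≈ 52.4 h

V·X = Y·Q·ΔS·θ_c gives V = 0.462 × 508 × (1700 − 21.3) × 10.2 / 3620 = 1110 m³.
τ = V/Q = 1110/508 = 2.185 d, or 52.45 h.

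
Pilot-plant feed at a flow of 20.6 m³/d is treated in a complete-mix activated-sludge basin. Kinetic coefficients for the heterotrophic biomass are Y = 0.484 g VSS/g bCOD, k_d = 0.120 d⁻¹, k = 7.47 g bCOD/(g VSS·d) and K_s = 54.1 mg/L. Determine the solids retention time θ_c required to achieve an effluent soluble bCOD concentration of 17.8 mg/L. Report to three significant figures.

From 1/θ_c = Y·k·S/(K_s + S) − k_d: Y·k·S/(K_s+S) = 0.484 × 7.47 × 17.8 / (54.1 + 17.8) = 0.8951 d⁻¹.
Then 1/θ_c = μ − k_d = 0.8951 − 0.120 = 0.7751 d⁻¹, giving θ_c = 1.290 d.

θ_c ≈ 1.29 d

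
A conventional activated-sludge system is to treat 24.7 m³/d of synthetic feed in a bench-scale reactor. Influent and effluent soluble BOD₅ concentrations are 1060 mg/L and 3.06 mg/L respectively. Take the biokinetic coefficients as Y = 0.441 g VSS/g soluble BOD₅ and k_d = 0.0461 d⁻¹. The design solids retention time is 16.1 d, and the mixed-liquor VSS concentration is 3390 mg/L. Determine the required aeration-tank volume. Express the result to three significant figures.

Steady-state biomass mass balance: V·X·(1 + k_d·θ_c) = Y·Q·(S₀ − S)·θ_c, so V = 0.441 × 24.7 × (1060 − 3.06) × 16.1 / [3390 × (1 + 0.0461 × 16.1)] = 1.85×10^5 / 5906 = 31.38 m³.

V ≈ 31.4 m³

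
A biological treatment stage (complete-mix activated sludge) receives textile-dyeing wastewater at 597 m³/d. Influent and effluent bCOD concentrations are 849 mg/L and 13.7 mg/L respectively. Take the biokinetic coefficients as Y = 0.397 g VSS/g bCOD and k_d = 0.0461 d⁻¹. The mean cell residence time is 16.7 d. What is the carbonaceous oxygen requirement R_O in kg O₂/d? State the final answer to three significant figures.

R_O ≈ 340 kg O₂/d

Correct the yield for decay: Y_obs = Y/(1 + k_d θ_c) = 0.397 / (1 + 0.0461 × 16.7) = 0.397 / 1.770 = 0.2243.
ΔS = 849 − 13.7 = 835.3 mg/L, so the substrate removal rate is 597 × 835.3/1000 = 498.7 kg bCOD/d.
Biomass synthesised: P_X = Y_obs × 498.7 = 111.9 kg VSS/d.
R_O = Q·ΔS − 1.42 P_X = 498.7 − 158.8 = 339.8 kg O₂/d.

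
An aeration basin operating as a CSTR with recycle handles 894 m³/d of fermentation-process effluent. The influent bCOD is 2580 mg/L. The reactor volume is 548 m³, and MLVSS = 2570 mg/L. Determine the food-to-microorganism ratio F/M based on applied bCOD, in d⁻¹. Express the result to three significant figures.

F/M = Q·S₀ / (V·X) = 894 × 2580 / (548.0 × 2570) = 1.638 g bCOD·(g VSS·d)⁻¹.

F/M ≈ 1.64 d⁻¹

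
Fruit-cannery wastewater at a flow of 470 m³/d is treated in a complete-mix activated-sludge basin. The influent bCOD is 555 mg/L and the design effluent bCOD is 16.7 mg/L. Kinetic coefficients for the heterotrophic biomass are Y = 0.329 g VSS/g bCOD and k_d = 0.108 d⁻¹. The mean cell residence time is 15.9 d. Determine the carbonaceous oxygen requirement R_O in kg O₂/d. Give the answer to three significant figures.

Correct the yield for decay: Y_obs = Y/(1 + k_d θ_c) = 0.329 / (1 + 0.108 × 15.9) = 0.329 / 2.717 = 0.1211.
Mass of bCOD removed per day: Q(S₀ − S) = 470 × 538.3 g/m³ = 253.0 kg/d.
Net sludge production P_X = 0.1211 × 253.0 = 30.63 kg VSS/d.
R_O = Q·ΔS − 1.42 P_X = 253.0 − 43.50 = 209.5 kg O₂/d.

R_O ≈ 210 kg O₂/d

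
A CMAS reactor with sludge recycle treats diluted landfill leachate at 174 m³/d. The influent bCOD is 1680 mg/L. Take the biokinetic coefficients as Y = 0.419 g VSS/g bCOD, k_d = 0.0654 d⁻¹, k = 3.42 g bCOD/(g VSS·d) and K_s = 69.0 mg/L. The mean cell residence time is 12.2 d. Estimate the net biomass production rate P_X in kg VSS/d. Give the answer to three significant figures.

P_X ≈ 67.8 kg VSS/d

Effluent substrate depends only on kinetics and SRT: S = K_s(1 + k_d θ_c) / [θ_c(Yk − k_d) − 1] = 69.0 × (1 + 0.0654 × 12.2) / [12.2 × (0.419 × 3.42 − 0.0654) − 1] = 124.1 / 15.68 = 7.909 mg/L.
Y_obs = Y / (1 + k_d θ_c) = 0.419 / (1 + 0.0654 × 12.2) = 0.419 / 1.798 = 0.2331.
Substrate removed = Q·(S₀ − S) = 174 m³/d × (1680 − 7.91) g/m³ = 2.91×10^5 g/d = 290.9 kg/d.
P_X = Y_obs · Q(S₀ − S) = 0.2331 × 290.9 = 67.81 kg VSS/d.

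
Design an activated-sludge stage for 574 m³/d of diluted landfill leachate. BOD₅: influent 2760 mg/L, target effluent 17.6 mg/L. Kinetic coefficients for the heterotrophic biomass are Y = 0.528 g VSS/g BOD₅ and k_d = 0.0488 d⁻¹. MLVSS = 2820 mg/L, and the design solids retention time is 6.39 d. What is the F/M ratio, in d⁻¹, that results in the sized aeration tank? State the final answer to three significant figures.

F/M ≈ 0.391 d⁻¹

Steady-state biomass mass balance: V·X·(1 + k_d·θ_c) = Y·Q·(S₀ − S)·θ_c, so V = 0.528 × 574 × (2760 − 17.6) × 6.39 / [2820 × (1 + 0.0488 × 6.39)] = 5.31×10^6 / 3699 = 1436 m³.
F/M = Q·S₀ / (V·X) = 574 × 2760 / (1436 × 2820) = 0.3913 g BOD₅·(g VSS·d)⁻¹.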